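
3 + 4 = 7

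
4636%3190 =1446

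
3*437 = 1311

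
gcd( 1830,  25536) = 6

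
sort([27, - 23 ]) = [ - 23, 27 ]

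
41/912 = 41/912 = 0.04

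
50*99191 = 4959550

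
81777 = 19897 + 61880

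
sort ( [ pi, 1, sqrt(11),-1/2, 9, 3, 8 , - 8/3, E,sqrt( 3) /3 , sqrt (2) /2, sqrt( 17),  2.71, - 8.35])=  [-8.35,- 8/3,  -  1/2, sqrt(3) /3, sqrt( 2 ) /2,  1,  2.71,E,3, pi,sqrt ( 11), sqrt(17), 8, 9 ] 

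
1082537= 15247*71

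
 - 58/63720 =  - 29/31860 = - 0.00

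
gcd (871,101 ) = 1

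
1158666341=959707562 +198958779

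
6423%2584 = 1255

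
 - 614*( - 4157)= 2552398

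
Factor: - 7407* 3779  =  -27991053 = -3^2*823^1*3779^1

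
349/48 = 349/48 = 7.27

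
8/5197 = 8/5197 = 0.00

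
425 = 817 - 392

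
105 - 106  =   - 1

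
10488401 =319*32879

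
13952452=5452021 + 8500431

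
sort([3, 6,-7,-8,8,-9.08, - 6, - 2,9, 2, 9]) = [ - 9.08,  -  8, - 7, - 6,-2, 2,3, 6,8, 9, 9]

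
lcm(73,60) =4380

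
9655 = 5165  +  4490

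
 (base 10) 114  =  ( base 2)1110010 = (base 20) 5E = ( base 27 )46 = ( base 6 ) 310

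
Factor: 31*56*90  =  2^4*3^2*5^1 * 7^1*31^1 = 156240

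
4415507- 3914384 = 501123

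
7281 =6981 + 300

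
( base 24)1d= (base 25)1c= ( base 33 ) 14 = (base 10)37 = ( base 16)25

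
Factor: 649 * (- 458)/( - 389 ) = 2^1*11^1*59^1*229^1*389^( - 1) = 297242/389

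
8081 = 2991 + 5090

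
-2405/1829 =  - 2 + 1253/1829 = - 1.31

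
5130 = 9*570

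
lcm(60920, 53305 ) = 426440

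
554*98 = 54292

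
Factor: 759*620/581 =470580/581 = 2^2*3^1*5^1*7^( - 1)*11^1*23^1 * 31^1*83^( - 1)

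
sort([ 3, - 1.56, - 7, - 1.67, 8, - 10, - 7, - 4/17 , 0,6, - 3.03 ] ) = [ - 10, - 7, - 7, - 3.03, - 1.67, -1.56,-4/17, 0, 3,6,8]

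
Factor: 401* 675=270675 = 3^3*5^2*401^1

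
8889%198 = 177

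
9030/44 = 205 + 5/22 = 205.23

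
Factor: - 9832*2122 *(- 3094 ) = 64551681376 = 2^5 *7^1*13^1 * 17^1 * 1061^1*1229^1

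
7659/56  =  136 + 43/56 = 136.77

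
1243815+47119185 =48363000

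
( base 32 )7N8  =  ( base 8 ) 17350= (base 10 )7912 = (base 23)EM0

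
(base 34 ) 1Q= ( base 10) 60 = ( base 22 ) 2g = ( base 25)2a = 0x3C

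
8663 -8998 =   -  335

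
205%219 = 205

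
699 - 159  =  540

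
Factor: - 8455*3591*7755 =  - 3^4*5^2*7^1 *11^1*19^2*47^1 * 89^1 = - 235456573275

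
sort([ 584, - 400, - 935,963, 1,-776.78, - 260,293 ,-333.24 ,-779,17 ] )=[- 935,  -  779, - 776.78,-400, - 333.24, - 260, 1,17,  293,584, 963]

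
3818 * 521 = 1989178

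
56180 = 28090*2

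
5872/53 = 110 + 42/53=110.79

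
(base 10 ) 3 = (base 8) 3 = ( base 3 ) 10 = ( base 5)3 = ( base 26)3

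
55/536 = 55/536 = 0.10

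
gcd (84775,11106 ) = 1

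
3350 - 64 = 3286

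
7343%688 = 463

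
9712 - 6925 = 2787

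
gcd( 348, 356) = 4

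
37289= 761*49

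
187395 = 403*465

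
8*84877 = 679016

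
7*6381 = 44667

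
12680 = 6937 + 5743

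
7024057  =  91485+6932572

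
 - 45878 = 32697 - 78575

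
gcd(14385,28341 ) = 3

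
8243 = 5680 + 2563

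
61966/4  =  30983/2  =  15491.50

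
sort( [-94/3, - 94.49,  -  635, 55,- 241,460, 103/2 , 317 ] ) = [  -  635, - 241,-94.49,-94/3, 103/2,  55, 317, 460]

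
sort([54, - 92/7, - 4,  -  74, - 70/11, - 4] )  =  [ - 74 ,-92/7, - 70/11,  -  4, - 4,  54]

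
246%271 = 246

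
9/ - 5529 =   -  1 + 1840/1843 = - 0.00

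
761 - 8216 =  - 7455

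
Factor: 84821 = 11^2 *701^1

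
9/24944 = 9/24944 = 0.00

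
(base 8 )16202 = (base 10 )7298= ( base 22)f1g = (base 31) 7ID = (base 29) 8JJ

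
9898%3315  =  3268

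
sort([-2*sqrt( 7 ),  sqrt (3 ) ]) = [ - 2*sqrt( 7 ), sqrt( 3 )]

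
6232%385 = 72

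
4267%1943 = 381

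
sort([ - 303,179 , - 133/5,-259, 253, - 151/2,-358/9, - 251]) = [ - 303, - 259, - 251, - 151/2,-358/9, - 133/5,179, 253] 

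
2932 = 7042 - 4110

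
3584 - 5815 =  - 2231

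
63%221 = 63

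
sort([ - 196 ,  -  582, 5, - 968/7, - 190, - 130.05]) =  [ -582, - 196, - 190, - 968/7, - 130.05,5]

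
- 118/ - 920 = 59/460 = 0.13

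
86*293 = 25198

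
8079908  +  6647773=14727681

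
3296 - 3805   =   - 509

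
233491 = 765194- 531703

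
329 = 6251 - 5922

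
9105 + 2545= 11650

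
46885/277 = 169 + 72/277 =169.26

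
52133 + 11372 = 63505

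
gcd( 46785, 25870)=5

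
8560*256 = 2191360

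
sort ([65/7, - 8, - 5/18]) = [ - 8,  -  5/18, 65/7] 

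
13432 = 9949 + 3483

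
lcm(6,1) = 6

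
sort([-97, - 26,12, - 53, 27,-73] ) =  [ - 97 ,  -  73, - 53,-26, 12 , 27 ]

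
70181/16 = 4386+5/16 = 4386.31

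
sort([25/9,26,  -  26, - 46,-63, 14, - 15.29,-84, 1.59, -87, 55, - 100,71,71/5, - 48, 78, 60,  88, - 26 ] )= [ - 100, - 87,-84,  -  63  , - 48,-46,-26,  -  26,  -  15.29, 1.59,25/9, 14 , 71/5 , 26 , 55,60,71, 78, 88] 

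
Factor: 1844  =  2^2*461^1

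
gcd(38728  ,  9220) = 4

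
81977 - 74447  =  7530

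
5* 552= 2760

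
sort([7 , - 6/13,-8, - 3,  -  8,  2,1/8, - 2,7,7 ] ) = [  -  8, -8, - 3,-2, - 6/13,1/8,2,7,7,7]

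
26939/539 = 49 + 48/49 = 49.98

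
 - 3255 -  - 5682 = 2427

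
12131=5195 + 6936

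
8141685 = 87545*93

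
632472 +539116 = 1171588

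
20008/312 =2501/39=   64.13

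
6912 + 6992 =13904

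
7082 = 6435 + 647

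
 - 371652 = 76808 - 448460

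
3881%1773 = 335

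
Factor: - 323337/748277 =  - 3^1*7^1*19^( - 1)*89^1*173^1*39383^( - 1)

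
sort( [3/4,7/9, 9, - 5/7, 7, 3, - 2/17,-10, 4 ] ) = [ - 10, - 5/7, - 2/17, 3/4,  7/9, 3, 4, 7,9]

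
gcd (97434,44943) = 3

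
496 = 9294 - 8798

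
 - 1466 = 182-1648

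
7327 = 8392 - 1065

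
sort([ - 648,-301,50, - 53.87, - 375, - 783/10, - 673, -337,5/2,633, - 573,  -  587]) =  [ - 673, - 648, - 587, - 573, -375, - 337,-301, - 783/10, - 53.87,5/2, 50, 633]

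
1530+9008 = 10538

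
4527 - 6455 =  -1928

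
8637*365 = 3152505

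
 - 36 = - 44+8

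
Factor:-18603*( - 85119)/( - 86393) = - 1583468757/86393 = - 3^4* 13^1*17^1*19^( - 1)*53^1*1669^1*4547^ ( - 1)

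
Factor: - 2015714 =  - 2^1 *1007857^1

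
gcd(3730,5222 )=746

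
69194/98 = 706 + 3/49= 706.06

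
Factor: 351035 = 5^1*70207^1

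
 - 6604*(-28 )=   184912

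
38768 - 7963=30805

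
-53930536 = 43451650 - 97382186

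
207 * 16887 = 3495609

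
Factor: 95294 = 2^1*29^1*31^1*53^1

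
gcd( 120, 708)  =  12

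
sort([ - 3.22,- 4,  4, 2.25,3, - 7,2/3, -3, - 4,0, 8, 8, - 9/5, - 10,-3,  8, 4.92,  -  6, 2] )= [ - 10, - 7, - 6, - 4,- 4, - 3.22,-3,-3,-9/5 , 0,2/3,2, 2.25, 3,4,4.92,8,8, 8 ]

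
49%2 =1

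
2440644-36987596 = -34546952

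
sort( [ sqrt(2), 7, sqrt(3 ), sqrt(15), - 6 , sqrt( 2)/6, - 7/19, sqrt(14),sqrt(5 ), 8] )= [ - 6, - 7/19,sqrt( 2 ) /6, sqrt( 2 ), sqrt( 3 ),sqrt(5), sqrt (14),sqrt( 15 ),7, 8] 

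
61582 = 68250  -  6668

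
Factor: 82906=2^1*41453^1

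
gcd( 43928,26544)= 8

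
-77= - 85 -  - 8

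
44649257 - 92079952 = -47430695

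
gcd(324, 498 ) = 6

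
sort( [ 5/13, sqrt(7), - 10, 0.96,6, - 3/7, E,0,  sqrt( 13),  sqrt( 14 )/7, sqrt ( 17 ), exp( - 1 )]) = [-10, - 3/7 , 0,  exp( - 1), 5/13 , sqrt (14)/7,  0.96,  sqrt(7), E,sqrt( 13 ) , sqrt (17),6 ]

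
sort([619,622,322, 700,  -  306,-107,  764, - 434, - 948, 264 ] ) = [-948, - 434, - 306, - 107,264, 322,619 , 622,700,764 ] 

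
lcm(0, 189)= 0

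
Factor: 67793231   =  11^1*6163021^1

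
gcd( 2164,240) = 4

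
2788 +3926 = 6714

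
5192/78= 2596/39 =66.56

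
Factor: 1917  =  3^3*71^1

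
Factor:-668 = - 2^2*167^1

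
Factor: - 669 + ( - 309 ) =-978 = -2^1*3^1 * 163^1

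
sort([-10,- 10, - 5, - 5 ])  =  [-10, - 10,-5, - 5] 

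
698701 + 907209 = 1605910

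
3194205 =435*7343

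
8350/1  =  8350 =8350.00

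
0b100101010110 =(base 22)4KE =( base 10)2390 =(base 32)2AM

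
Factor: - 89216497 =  - 211^1*422827^1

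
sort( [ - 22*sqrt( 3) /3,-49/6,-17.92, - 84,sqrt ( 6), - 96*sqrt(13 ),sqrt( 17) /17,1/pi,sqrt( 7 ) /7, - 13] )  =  [-96*sqrt( 13 ), - 84, - 17.92, - 13, -22*sqrt(3) /3,-49/6,sqrt(17) /17,1/pi,sqrt( 7 )/7,sqrt( 6)]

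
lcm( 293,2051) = 2051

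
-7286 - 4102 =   -  11388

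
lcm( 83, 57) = 4731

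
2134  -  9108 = -6974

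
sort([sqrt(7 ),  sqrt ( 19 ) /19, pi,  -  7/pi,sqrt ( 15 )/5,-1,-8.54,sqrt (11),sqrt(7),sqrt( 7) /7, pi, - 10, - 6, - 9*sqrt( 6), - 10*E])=[-10*E, - 9*sqrt(6)  , - 10, - 8.54, - 6,-7/pi, - 1,sqrt(19)/19, sqrt (7)/7 , sqrt( 15 ) /5,sqrt(7 ),sqrt( 7 ), pi , pi,sqrt( 11)]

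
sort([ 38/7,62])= [38/7,62 ] 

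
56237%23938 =8361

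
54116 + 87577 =141693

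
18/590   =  9/295= 0.03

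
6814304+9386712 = 16201016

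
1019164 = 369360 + 649804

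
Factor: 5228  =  2^2 * 1307^1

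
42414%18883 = 4648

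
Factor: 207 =3^2*23^1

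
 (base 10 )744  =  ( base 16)2e8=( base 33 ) MI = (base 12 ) 520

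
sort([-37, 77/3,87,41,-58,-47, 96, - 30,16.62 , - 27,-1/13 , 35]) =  [ -58,  -  47,-37,- 30,- 27, - 1/13,  16.62, 77/3, 35,41 , 87 , 96]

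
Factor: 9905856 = 2^6*3^1*51593^1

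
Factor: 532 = 2^2*7^1*19^1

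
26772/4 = 6693 = 6693.00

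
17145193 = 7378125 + 9767068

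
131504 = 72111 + 59393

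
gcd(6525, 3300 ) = 75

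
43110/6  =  7185 = 7185.00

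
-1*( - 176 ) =176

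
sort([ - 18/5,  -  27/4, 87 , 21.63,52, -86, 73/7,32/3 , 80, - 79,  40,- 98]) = [ -98, - 86,-79, - 27/4, -18/5, 73/7 , 32/3,  21.63,40,52, 80 , 87]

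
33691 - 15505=18186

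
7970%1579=75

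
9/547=9/547 = 0.02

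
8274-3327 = 4947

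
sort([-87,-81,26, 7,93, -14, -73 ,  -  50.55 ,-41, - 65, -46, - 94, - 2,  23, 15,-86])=[-94  , - 87,-86,  -  81,- 73,-65, - 50.55,-46, - 41, - 14,-2, 7, 15, 23, 26, 93] 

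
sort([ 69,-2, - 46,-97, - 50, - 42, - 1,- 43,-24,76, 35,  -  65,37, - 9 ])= [ - 97,-65, - 50, - 46, - 43 ,-42, - 24,-9, - 2,-1, 35,37 , 69, 76] 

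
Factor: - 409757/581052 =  - 2^ (-2)*3^( - 1)*41^(-1 )*101^1*1181^( - 1 )*4057^1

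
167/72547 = 167/72547=0.00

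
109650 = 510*215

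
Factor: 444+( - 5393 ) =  - 4949= - 7^2*101^1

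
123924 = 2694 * 46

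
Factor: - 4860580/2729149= -2^2*5^1 * 19^1*47^ (- 1)*12791^1*58067^( -1 ) 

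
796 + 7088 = 7884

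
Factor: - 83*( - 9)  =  747 =3^2 *83^1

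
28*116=3248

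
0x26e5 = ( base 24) h6l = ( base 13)46BC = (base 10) 9957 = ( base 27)dhl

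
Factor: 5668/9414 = 2834/4707 = 2^1* 3^(-2) * 13^1*109^1*523^( - 1)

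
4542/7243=4542/7243 = 0.63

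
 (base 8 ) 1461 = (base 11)683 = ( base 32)ph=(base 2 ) 1100110001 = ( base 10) 817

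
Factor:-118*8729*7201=-7417188422 =-2^1*7^1*19^1*29^1*43^1*59^1*379^1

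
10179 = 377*27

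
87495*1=87495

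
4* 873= 3492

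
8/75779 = 8/75779 = 0.00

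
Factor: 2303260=2^2*5^1*115163^1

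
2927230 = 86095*34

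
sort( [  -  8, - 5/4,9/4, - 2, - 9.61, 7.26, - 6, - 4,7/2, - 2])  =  [ - 9.61,-8 ,-6,-4 ,-2, - 2, - 5/4 , 9/4,7/2,7.26 ]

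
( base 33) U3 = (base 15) 463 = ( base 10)993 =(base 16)3e1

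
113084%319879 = 113084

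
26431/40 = 660 + 31/40= 660.77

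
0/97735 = 0 = 0.00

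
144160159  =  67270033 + 76890126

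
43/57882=43/57882 = 0.00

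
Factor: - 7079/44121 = -3^(-1 ) * 7^( - 1)* 11^( - 1) * 191^(  -  1)*7079^1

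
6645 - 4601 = 2044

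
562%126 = 58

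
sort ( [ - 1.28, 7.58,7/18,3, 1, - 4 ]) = [ - 4, - 1.28, 7/18, 1, 3,7.58 ]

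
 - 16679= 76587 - 93266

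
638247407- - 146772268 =785019675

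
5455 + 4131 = 9586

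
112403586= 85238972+27164614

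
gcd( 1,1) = 1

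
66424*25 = 1660600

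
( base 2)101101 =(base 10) 45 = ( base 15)30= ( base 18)29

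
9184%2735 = 979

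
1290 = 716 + 574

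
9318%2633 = 1419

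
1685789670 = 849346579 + 836443091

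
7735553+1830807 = 9566360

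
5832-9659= - 3827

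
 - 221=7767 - 7988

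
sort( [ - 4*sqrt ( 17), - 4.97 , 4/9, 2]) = [ -4*sqrt(17), - 4.97,4/9, 2 ]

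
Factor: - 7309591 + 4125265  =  -3184326 =- 2^1*3^3*109^1*  541^1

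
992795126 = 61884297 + 930910829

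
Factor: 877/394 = 2^ ( - 1) * 197^( - 1)*877^1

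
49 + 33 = 82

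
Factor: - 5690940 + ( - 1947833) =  - 7638773 = -  7638773^1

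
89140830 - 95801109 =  - 6660279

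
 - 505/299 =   -  2 + 93/299 = -1.69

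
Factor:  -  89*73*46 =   -  298862 = -2^1*23^1*73^1 *89^1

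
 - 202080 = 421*( - 480)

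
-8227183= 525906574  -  534133757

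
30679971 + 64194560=94874531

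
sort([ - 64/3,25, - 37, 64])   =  [ - 37, - 64/3, 25,64]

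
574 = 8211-7637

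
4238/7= 4238/7 = 605.43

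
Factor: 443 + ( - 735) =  - 292 = -  2^2 * 73^1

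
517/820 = 517/820  =  0.63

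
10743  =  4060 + 6683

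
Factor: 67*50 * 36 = 2^3*3^2*5^2*67^1 =120600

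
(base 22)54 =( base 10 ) 114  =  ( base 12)96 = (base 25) 4E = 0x72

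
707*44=31108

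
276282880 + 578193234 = 854476114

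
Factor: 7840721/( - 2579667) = -3^( - 1)*7^1*157^(  -  1 ) * 823^1 * 1361^1*5477^( - 1 ) 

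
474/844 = 237/422 = 0.56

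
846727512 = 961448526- 114721014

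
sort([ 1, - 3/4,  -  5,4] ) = [ - 5,-3/4,1,4 ]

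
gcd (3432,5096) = 104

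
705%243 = 219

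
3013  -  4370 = - 1357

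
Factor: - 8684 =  - 2^2*13^1*167^1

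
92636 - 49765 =42871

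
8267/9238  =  8267/9238=0.89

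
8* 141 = 1128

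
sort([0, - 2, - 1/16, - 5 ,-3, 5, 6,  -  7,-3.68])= [ - 7,-5,-3.68,-3,-2, - 1/16, 0,5,6 ]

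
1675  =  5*335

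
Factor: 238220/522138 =119110/261069 = 2^1 * 3^ ( - 1 )*5^1 * 17^(  -  1)*43^1*277^1*5119^(  -  1)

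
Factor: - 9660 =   -  2^2*3^1 * 5^1*7^1* 23^1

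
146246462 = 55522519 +90723943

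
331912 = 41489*8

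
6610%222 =172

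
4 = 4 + 0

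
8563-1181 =7382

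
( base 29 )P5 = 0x2da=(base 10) 730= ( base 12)50A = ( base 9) 1001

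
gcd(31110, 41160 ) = 30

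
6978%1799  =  1581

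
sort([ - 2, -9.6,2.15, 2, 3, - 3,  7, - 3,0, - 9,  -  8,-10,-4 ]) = [-10,-9.6,  -  9, - 8,-4,-3,-3, - 2,0,  2, 2.15, 3 , 7 ] 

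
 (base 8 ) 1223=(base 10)659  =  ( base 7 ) 1631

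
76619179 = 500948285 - 424329106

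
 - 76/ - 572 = 19/143 = 0.13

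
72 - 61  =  11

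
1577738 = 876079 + 701659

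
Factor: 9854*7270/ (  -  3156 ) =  - 3^( - 1 )*5^1*13^1*263^( - 1 ) * 379^1*727^1  =  - 17909645/789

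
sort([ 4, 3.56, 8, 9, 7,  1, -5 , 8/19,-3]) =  [ - 5, - 3, 8/19,1, 3.56, 4, 7,8, 9 ] 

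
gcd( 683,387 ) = 1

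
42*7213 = 302946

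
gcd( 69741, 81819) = 9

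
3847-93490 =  - 89643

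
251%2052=251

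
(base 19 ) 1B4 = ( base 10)574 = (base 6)2354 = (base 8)1076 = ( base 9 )707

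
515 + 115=630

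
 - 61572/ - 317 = 61572/317 = 194.23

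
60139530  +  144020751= 204160281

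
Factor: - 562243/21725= - 5^(-2 )*647^1  =  - 647/25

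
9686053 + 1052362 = 10738415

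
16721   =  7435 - - 9286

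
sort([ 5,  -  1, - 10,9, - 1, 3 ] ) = [ - 10, - 1, - 1, 3  ,  5 , 9] 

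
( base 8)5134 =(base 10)2652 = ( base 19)76B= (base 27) 3H6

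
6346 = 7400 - 1054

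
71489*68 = 4861252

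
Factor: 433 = 433^1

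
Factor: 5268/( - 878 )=-2^1*3^1= - 6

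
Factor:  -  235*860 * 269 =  - 2^2*5^2*43^1*47^1 *269^1 = -54364900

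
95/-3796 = -1+3701/3796 = - 0.03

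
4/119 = 4/119 = 0.03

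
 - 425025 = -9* 47225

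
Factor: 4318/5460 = 2159/2730  =  2^( - 1)*3^( - 1)*5^(- 1 )*7^( - 1)*13^(-1)*17^1*127^1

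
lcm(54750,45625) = 273750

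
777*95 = 73815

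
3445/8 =430 + 5/8 = 430.62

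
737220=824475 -87255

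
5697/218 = 5697/218 = 26.13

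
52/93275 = 4/7175 = 0.00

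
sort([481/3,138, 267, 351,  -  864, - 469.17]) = [  -  864,- 469.17,138, 481/3, 267,351]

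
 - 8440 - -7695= - 745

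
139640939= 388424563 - 248783624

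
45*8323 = 374535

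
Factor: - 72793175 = -5^2*7^3*13^1*653^1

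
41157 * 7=288099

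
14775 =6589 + 8186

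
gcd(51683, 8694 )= 1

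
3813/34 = 3813/34 = 112.15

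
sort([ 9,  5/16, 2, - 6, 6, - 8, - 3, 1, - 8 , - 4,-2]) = [-8, - 8, - 6 , - 4,-3, - 2, 5/16,1, 2 , 6, 9]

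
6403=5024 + 1379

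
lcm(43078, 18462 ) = 129234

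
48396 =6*8066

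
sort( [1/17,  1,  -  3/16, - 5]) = [ - 5, - 3/16, 1/17, 1]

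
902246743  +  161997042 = 1064243785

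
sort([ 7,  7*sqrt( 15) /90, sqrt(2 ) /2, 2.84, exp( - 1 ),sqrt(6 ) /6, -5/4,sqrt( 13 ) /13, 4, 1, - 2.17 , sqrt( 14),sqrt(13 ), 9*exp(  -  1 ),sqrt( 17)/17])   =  [ - 2.17, - 5/4,  sqrt (17 ) /17, sqrt (13 ) /13 , 7 * sqrt ( 15 )/90, exp( - 1), sqrt( 6) /6,sqrt( 2)/2,1,  2.84,9 *exp( - 1 ), sqrt( 13), sqrt( 14 ), 4,  7 ]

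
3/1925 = 3/1925 = 0.00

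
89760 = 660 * 136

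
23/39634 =23/39634= 0.00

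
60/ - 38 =  -  30/19 = - 1.58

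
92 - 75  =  17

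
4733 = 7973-3240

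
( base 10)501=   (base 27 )IF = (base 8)765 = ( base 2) 111110101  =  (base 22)10H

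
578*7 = 4046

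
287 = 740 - 453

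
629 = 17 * 37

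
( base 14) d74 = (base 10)2650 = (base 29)34B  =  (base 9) 3564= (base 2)101001011010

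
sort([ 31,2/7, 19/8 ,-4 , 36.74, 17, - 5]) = [-5,-4, 2/7 , 19/8, 17, 31,36.74]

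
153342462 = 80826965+72515497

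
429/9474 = 143/3158 =0.05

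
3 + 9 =12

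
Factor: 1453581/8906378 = 2^(-1)*3^2*13^( - 1)*373^1 * 433^1*342553^(  -  1) 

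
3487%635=312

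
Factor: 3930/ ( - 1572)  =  -2^(  -  1) * 5^1 = -5/2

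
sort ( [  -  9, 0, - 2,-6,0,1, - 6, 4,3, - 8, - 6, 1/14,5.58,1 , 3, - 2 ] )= [ - 9, - 8,  -  6  , -6, - 6, - 2,-2, 0, 0 , 1/14, 1, 1,3 , 3,4,5.58 ] 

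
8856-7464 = 1392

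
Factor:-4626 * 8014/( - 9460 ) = 9268191/2365 = 3^2* 5^(  -  1) * 11^(-1) * 43^( - 1) * 257^1 * 4007^1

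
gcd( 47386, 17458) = 2494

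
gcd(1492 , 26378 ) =2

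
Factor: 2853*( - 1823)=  - 3^2* 317^1*1823^1 = - 5201019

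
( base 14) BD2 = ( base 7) 6552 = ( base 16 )924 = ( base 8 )4444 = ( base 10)2340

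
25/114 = 25/114 = 0.22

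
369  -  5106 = -4737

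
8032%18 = 4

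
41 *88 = 3608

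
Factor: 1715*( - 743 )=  - 1274245  =  -5^1 * 7^3*743^1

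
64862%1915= 1667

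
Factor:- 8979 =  - 3^1 * 41^1*73^1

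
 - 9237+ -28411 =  - 37648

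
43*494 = 21242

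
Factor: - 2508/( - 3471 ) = 2^2*11^1*13^( - 1 )*19^1*89^( - 1) = 836/1157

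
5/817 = 5/817 = 0.01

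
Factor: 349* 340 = 118660 =2^2  *  5^1*17^1 * 349^1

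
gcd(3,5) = 1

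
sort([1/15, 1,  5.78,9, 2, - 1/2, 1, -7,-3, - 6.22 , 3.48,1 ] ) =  [ - 7, - 6.22, - 3, - 1/2,  1/15,1  ,  1, 1,  2, 3.48,  5.78, 9]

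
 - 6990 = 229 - 7219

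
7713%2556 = 45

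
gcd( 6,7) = 1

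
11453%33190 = 11453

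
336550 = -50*( - 6731)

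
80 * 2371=189680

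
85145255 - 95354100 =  - 10208845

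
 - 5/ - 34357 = 5/34357 = 0.00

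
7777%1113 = 1099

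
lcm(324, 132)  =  3564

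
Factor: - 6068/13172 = -41^1*89^( -1 )= - 41/89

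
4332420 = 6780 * 639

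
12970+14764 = 27734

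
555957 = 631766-75809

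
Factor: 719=719^1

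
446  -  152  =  294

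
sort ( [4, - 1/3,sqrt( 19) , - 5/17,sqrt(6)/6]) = [ - 1/3, - 5/17,sqrt( 6 )/6,4, sqrt( 19 )]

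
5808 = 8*726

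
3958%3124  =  834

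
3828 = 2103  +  1725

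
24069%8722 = 6625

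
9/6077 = 9/6077 =0.00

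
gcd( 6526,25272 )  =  26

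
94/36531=94/36531 = 0.00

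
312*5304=1654848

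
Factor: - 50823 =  - 3^2*5647^1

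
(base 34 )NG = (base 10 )798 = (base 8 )1436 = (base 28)10E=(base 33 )O6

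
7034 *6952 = 48900368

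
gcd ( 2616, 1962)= 654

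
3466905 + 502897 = 3969802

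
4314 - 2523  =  1791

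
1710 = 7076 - 5366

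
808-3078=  -2270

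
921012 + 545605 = 1466617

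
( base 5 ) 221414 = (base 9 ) 11543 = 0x1E36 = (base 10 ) 7734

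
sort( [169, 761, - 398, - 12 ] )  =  [ - 398,  -  12, 169,  761 ]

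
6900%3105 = 690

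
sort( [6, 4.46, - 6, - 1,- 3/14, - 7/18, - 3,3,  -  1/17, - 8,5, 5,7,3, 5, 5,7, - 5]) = [ - 8,  -  6,- 5, - 3, - 1, - 7/18, - 3/14, - 1/17, 3,3,4.46, 5, 5,5, 5, 6, 7, 7] 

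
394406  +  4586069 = 4980475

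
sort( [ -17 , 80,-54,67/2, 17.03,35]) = [ - 54,- 17,17.03, 67/2, 35,80 ]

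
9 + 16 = 25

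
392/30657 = 392/30657 = 0.01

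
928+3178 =4106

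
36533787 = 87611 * 417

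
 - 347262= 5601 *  ( - 62)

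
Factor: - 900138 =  - 2^1*3^1*71^1*2113^1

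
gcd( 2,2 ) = 2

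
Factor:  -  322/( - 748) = 2^( - 1)*7^1*11^(  -  1 )*17^ (-1 )*23^1  =  161/374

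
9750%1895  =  275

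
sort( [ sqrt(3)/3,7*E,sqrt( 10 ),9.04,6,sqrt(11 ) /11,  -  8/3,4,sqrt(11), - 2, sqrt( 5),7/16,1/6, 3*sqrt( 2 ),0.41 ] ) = [-8/3, - 2,1/6,sqrt ( 11 ) /11, 0.41,7/16,sqrt( 3 ) /3,sqrt ( 5 ),  sqrt(10 ),sqrt( 11),4,3*sqrt (2),6,9.04, 7 * E ]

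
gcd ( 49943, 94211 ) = 1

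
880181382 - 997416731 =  - 117235349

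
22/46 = 11/23 = 0.48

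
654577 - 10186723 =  - 9532146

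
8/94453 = 8/94453 = 0.00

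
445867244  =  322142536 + 123724708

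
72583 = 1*72583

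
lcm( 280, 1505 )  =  12040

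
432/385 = 432/385  =  1.12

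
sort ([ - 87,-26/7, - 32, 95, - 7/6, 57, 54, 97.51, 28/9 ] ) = [  -  87, - 32, - 26/7 , - 7/6,28/9, 54, 57, 95,97.51 ] 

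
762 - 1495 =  - 733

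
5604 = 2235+3369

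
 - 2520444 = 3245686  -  5766130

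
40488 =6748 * 6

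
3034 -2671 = 363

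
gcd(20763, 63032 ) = 1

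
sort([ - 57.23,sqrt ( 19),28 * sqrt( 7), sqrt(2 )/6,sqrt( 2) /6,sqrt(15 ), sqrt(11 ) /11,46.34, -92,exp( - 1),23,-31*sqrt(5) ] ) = [-92,-31*sqrt( 5 ),-57.23, sqrt( 2)/6,sqrt(2 )/6,sqrt(11)/11,exp(  -  1),sqrt( 15),sqrt (19), 23,46.34,28 * sqrt(7 )] 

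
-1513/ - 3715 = 1513/3715 = 0.41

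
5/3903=5/3903 = 0.00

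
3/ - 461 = -1 + 458/461 = -0.01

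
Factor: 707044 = 2^2*13^1*13597^1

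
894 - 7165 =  - 6271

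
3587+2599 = 6186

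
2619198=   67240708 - 64621510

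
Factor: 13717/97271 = 11^1*29^1 * 43^1*211^(  -  1)*461^(  -  1 ) 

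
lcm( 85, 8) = 680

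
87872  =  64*1373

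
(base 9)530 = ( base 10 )432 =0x1b0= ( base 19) 13E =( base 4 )12300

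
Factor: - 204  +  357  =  153 = 3^2*17^1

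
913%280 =73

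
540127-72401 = 467726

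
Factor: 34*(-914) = -31076 = -  2^2*17^1*457^1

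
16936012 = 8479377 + 8456635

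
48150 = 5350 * 9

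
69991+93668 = 163659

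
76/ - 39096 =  - 19/9774  =  - 0.00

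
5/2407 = 5/2407 = 0.00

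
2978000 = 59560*50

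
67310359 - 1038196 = 66272163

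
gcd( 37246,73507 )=1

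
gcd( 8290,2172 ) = 2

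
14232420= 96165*148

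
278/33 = 8 + 14/33 = 8.42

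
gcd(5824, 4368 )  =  1456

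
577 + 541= 1118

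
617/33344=617/33344 = 0.02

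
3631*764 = 2774084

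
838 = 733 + 105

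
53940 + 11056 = 64996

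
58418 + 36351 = 94769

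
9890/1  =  9890 = 9890.00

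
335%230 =105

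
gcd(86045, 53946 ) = 1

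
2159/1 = 2159 =2159.00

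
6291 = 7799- 1508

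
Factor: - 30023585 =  - 5^1*2153^1*2789^1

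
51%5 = 1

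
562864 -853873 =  - 291009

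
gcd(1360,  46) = 2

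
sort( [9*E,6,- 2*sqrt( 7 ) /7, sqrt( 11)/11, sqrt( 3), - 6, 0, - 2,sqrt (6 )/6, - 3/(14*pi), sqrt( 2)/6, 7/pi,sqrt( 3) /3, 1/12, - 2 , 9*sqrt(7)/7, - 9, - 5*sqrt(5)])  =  [ - 5*sqrt( 5 ), -9,  -  6, - 2, - 2  , - 2*sqrt(7)/7, - 3/( 14 * pi ),  0,  1/12, sqrt( 2)/6,sqrt( 11) /11, sqrt(6)/6, sqrt( 3 )/3, sqrt (3 ), 7/pi, 9*sqrt(7 ) /7, 6 , 9 *E] 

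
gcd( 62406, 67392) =18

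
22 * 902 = 19844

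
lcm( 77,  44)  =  308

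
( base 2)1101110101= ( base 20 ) 245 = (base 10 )885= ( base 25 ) 1aa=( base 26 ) 181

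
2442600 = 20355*120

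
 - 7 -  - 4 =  - 3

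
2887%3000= 2887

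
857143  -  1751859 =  - 894716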